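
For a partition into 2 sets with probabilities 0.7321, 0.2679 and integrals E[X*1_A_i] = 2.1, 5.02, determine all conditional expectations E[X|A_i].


For each cell A_i: E[X|A_i] = E[X*1_A_i] / P(A_i)
Step 1: E[X|A_1] = 2.1 / 0.7321 = 2.868461
Step 2: E[X|A_2] = 5.02 / 0.2679 = 18.738335
Verification: E[X] = sum E[X*1_A_i] = 2.1 + 5.02 = 7.12


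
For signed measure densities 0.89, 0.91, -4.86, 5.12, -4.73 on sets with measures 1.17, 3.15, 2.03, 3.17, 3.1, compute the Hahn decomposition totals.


Step 1: Compute signed measure on each set:
  Set 1: 0.89 * 1.17 = 1.0413
  Set 2: 0.91 * 3.15 = 2.8665
  Set 3: -4.86 * 2.03 = -9.8658
  Set 4: 5.12 * 3.17 = 16.2304
  Set 5: -4.73 * 3.1 = -14.663
Step 2: Total signed measure = (1.0413) + (2.8665) + (-9.8658) + (16.2304) + (-14.663)
     = -4.3906
Step 3: Positive part mu+(X) = sum of positive contributions = 20.1382
Step 4: Negative part mu-(X) = |sum of negative contributions| = 24.5288


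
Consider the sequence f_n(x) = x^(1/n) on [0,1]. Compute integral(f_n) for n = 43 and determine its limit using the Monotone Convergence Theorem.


At n = 43: f_43(x) = x^(1/43).
Step 1: integral(x^(1/43), 0, 1) = [x^(1/43+1) / (1/43+1)] from 0 to 1
     = 1 / (1/43 + 1) = 1 / ((43+1)/43) = 43/(43+1)
     = 43/44 = 0.977273
Step 2: As n -> infinity, f_n(x) = x^(1/n) -> 1 for x in (0,1], and f_n is increasing in n.
By MCT, lim_n integral(f_n) = integral(lim_n f_n) = integral(1, 0, 1) = 1.
Step 3: Verify convergence: 43/44 = 0.977273 -> 1


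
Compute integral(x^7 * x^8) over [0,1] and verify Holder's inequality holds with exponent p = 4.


Step 1: Exact integral of f*g = integral(x^15, 0, 1) = 1/16
     = 0.0625
Step 2: Holder bound with p=4, q=1.333333:
  ||f||_p = (integral x^28 dx)^(1/4) = (1/29)^(1/4) = 0.430924
  ||g||_q = (integral x^10.666667 dx)^(1/1.333333) = (1/11.666667)^(1/1.333333) = 0.158413
Step 3: Holder bound = ||f||_p * ||g||_q = 0.430924 * 0.158413 = 0.068264
Verification: 0.0625 <= 0.068264 (Holder holds)


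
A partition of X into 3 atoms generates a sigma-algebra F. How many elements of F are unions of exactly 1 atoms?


Each element of F is a union of some subset of the 3 atoms.
Elements that are unions of exactly 1 atoms correspond to 1-element subsets of the 3 atoms.
Count = C(3, 1) = 3! / (1! * 2!) = 3.


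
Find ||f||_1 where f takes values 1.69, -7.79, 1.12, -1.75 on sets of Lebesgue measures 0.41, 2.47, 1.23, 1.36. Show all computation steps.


Step 1: Compute |f_i|^1 for each value:
  |1.69|^1 = 1.69
  |-7.79|^1 = 7.79
  |1.12|^1 = 1.12
  |-1.75|^1 = 1.75
Step 2: Multiply by measures and sum:
  1.69 * 0.41 = 0.6929
  7.79 * 2.47 = 19.2413
  1.12 * 1.23 = 1.3776
  1.75 * 1.36 = 2.38
Sum = 0.6929 + 19.2413 + 1.3776 + 2.38 = 23.6918
Step 3: Take the p-th root:
||f||_1 = (23.6918)^(1/1) = 23.6918


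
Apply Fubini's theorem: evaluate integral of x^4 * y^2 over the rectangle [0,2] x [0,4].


By Fubini's theorem, the double integral factors as a product of single integrals:
Step 1: integral_0^2 x^4 dx = [x^5/5] from 0 to 2
     = 2^5/5 = 6.4
Step 2: integral_0^4 y^2 dy = [y^3/3] from 0 to 4
     = 4^3/3 = 21.333333
Step 3: Double integral = 6.4 * 21.333333 = 136.533333


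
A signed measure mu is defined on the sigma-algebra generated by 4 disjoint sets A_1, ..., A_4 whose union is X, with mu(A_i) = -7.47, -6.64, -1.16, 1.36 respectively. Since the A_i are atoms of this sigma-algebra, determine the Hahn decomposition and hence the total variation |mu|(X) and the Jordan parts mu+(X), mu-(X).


Step 1: Every measurable set is a union of atoms (the cells / points), so a Hahn decomposition is
  obtained by grouping atoms by sign: P = union of atoms with mu > 0, N = union of the remaining atoms.
  Atoms in P (indices): 4;  atoms in N (indices): 1, 2, 3
  Positive values: 1.36
  Negative values: -7.47, -6.64, -1.16
Step 2: mu+(X) = mu(P) = sum of positive atom values = 1.36
Step 3: mu-(X) = -mu(N) = sum of |negative atom values| = 15.27
Step 4: |mu|(X) = mu+(X) + mu-(X) = 1.36 + 15.27 = 16.63


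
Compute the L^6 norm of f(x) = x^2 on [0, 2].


Step 1: ||f||_6 = (integral_0^2 |x^2|^6 dx)^(1/6)
     = (integral_0^2 x^12 dx)^(1/6)
Step 2: integral_0^2 x^12 dx = [x^13/(13)] from 0 to 2 = 2^13/13
     = 8192/13 = 630.153846
Step 3: ||f||_6 = (630.153846)^(1/6) = 2.928023


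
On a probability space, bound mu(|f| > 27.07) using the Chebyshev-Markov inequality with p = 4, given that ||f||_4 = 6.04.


Chebyshev/Markov inequality: mu(|f| > eps) <= (||f||_p / eps)^p
Step 1: ||f||_4 / eps = 6.04 / 27.07 = 0.223125
Step 2: Raise to power p = 4:
  (0.223125)^4 = 0.002479
Step 3: Therefore mu(|f| > 27.07) <= 0.002479


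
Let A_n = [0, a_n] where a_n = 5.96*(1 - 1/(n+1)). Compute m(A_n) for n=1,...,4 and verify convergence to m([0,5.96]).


By continuity of measure from below: if A_n increases to A, then m(A_n) -> m(A).
Here A = [0, 5.96], so m(A) = 5.96
Step 1: a_1 = 5.96*(1 - 1/2) = 2.98, m(A_1) = 2.98
Step 2: a_2 = 5.96*(1 - 1/3) = 3.9733, m(A_2) = 3.9733
Step 3: a_3 = 5.96*(1 - 1/4) = 4.47, m(A_3) = 4.47
Step 4: a_4 = 5.96*(1 - 1/5) = 4.768, m(A_4) = 4.768
Limit: m(A_n) -> m([0,5.96]) = 5.96


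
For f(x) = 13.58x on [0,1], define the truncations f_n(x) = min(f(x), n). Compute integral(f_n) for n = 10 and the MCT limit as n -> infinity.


f(x) = 13.58x on [0,1]; f_n(x) = min(13.58x, n). At n = 10:
Step 1: f(x) reaches 10 at x = 10/13.58 = 0.736377
Step 2: integral(f_10) = integral(13.58x, 0, 0.736377) + integral(10, 0.736377, 1)
       = 13.58*0.736377^2/2 + 10*(1 - 0.736377)
       = 3.681885 + 2.63623
       = 6.318115
Step 3: As n -> infinity, f_n increases to f, so by MCT integral(f_n) -> integral(f) = 13.58/2 = 6.79.
Convergence: integral(f_10) = 6.318115 -> 6.79 as n -> infinity


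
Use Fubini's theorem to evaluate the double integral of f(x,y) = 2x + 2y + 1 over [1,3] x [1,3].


By Fubini, integrate in x first, then y.
Step 1: Fix y, integrate over x in [1,3]:
  integral(2x + 2y + 1, x=1..3)
  = 2*(3^2 - 1^2)/2 + (2y + 1)*(3 - 1)
  = 8 + (2y + 1)*2
  = 8 + 4y + 2
  = 10 + 4y
Step 2: Integrate over y in [1,3]:
  integral(10 + 4y, y=1..3)
  = 10*2 + 4*(3^2 - 1^2)/2
  = 20 + 16
  = 36


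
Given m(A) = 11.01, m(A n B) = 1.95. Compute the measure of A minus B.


m(A \ B) = m(A) - m(A n B)
= 11.01 - 1.95
= 9.06


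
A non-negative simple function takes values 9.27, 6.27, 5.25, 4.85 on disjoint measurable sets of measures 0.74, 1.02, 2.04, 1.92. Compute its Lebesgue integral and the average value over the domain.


Step 1: Integral = sum(value_i * measure_i)
= 9.27*0.74 + 6.27*1.02 + 5.25*2.04 + 4.85*1.92
= 6.8598 + 6.3954 + 10.71 + 9.312
= 33.2772
Step 2: Total measure of domain = 0.74 + 1.02 + 2.04 + 1.92 = 5.72
Step 3: Average value = 33.2772 / 5.72 = 5.817692


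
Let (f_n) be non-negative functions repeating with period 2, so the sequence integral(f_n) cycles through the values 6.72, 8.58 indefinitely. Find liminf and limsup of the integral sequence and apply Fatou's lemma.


The sequence (integral(f_n)) is periodic with period 2, repeating the values 6.72, 8.58 indefinitely.
Step 1: For a periodic sequence, every tail (a_m, a_(m+1), ...) contains all 2 period values infinitely often.
Step 2: Hence inf of every tail = min of the period values = min(6.72, 8.58) = 6.72.
        liminf_n integral(f_n) = sup over m of (inf of tail from m) = 6.72.
Step 3: Similarly sup of every tail = max of the period values = 8.58.
        limsup_n integral(f_n) = 8.58.
Step 4: Fatou's lemma: integral(liminf_n f_n) <= liminf_n integral(f_n) = 6.72.
        So the integral of the pointwise liminf is at most 6.72.


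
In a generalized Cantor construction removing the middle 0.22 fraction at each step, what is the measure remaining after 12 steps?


Step 1: At each step, fraction remaining = 1 - 0.22 = 0.78
Step 2: After 12 steps, measure = (0.78)^12
Result = 0.050715


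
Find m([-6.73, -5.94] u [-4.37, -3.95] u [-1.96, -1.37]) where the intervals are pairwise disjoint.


For pairwise disjoint intervals, m(union) = sum of lengths.
= (-5.94 - -6.73) + (-3.95 - -4.37) + (-1.37 - -1.96)
= 0.79 + 0.42 + 0.59
= 1.8


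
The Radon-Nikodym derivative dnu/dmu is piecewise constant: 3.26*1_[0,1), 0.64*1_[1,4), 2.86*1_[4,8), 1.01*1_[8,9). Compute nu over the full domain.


Integrate each piece of the Radon-Nikodym derivative:
Step 1: integral_0^1 3.26 dx = 3.26*(1-0) = 3.26*1 = 3.26
Step 2: integral_1^4 0.64 dx = 0.64*(4-1) = 0.64*3 = 1.92
Step 3: integral_4^8 2.86 dx = 2.86*(8-4) = 2.86*4 = 11.44
Step 4: integral_8^9 1.01 dx = 1.01*(9-8) = 1.01*1 = 1.01
Total: 3.26 + 1.92 + 11.44 + 1.01 = 17.63


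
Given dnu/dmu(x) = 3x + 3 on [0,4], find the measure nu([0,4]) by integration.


nu(A) = integral_A (dnu/dmu) dmu = integral_0^4 (3x + 3) dx
Step 1: Antiderivative F(x) = (3/2)x^2 + 3x
Step 2: F(4) = (3/2)*4^2 + 3*4 = 24 + 12 = 36
Step 3: F(0) = (3/2)*0^2 + 3*0 = 0.0 + 0 = 0.0
Step 4: nu([0,4]) = F(4) - F(0) = 36 - 0.0 = 36


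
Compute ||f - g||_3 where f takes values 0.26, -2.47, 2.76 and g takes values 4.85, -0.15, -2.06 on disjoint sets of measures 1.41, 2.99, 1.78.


Step 1: Compute differences f_i - g_i:
  0.26 - 4.85 = -4.59
  -2.47 - -0.15 = -2.32
  2.76 - -2.06 = 4.82
Step 2: Compute |diff|^3 * measure for each set:
  |-4.59|^3 * 1.41 = 96.702579 * 1.41 = 136.350636
  |-2.32|^3 * 2.99 = 12.487168 * 2.99 = 37.336632
  |4.82|^3 * 1.78 = 111.980168 * 1.78 = 199.324699
Step 3: Sum = 373.011968
Step 4: ||f-g||_3 = (373.011968)^(1/3) = 7.198482


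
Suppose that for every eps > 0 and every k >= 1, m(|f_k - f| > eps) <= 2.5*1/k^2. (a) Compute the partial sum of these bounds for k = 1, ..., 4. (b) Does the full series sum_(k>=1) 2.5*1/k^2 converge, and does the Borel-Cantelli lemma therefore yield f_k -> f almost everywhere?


Step 1: List the terms 2.5*1/k^2 for k = 1 to 4:
  k=1: 2.5
  k=2: 0.625
  k=3: 0.277778
  k=4: 0.15625
Step 2: Partial sum = 2.5 + 0.625 + 0.277778 + 0.15625
     = 3.559028
Step 3: The full series sum_(k>=1) 2.5*1/k^2 converges (p-series with p = 2 > 1; a constant multiple of a convergent series converges).
Step 4: Fix eps > 0. Since sum_k m(|f_k - f| > eps) < infinity, the Borel-Cantelli lemma gives
        m(limsup_k {|f_k - f| > eps}) = 0, i.e. for a.e. x, |f_k(x) - f(x)| <= eps for all large k.
        Applying this with eps = 1/j for j = 1, 2, ... and intersecting the countably many full-measure sets,
        for a.e. x we get limsup_k |f_k(x) - f(x)| <= 1/j for every j, hence f_k -> f almost everywhere.
Conclusion: series converges; Borel-Cantelli yields f_k -> f a.e.


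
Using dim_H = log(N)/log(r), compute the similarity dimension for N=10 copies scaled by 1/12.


For a self-similar set with N copies scaled by 1/r:
dim_H = log(N)/log(r) = log(10)/log(12)
= 2.302585/2.484907
= 0.926628


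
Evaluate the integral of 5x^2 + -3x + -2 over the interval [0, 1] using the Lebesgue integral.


The Lebesgue integral of a Riemann-integrable function agrees with the Riemann integral.
Antiderivative F(x) = (5/3)x^3 + (-3/2)x^2 + -2x
F(1) = (5/3)*1^3 + (-3/2)*1^2 + -2*1
     = (5/3)*1 + (-3/2)*1 + -2*1
     = 1.666667 + -1.5 + -2
     = -1.833333
F(0) = 0.0
Integral = F(1) - F(0) = -1.833333 - 0.0 = -1.833333


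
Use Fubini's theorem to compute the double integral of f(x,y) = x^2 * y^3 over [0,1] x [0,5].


By Fubini's theorem, the double integral factors as a product of single integrals:
Step 1: integral_0^1 x^2 dx = [x^3/3] from 0 to 1
     = 1^3/3 = 0.333333
Step 2: integral_0^5 y^3 dy = [y^4/4] from 0 to 5
     = 5^4/4 = 156.25
Step 3: Double integral = 0.333333 * 156.25 = 52.083333


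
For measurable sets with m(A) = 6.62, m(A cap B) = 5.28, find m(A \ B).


m(A \ B) = m(A) - m(A n B)
= 6.62 - 5.28
= 1.34


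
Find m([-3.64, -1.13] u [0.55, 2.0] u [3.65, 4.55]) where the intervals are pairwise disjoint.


For pairwise disjoint intervals, m(union) = sum of lengths.
= (-1.13 - -3.64) + (2.0 - 0.55) + (4.55 - 3.65)
= 2.51 + 1.45 + 0.9
= 4.86


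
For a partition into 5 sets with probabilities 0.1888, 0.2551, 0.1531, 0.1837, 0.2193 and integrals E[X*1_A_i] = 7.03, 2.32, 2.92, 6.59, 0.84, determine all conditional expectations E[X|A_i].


For each cell A_i: E[X|A_i] = E[X*1_A_i] / P(A_i)
Step 1: E[X|A_1] = 7.03 / 0.1888 = 37.235169
Step 2: E[X|A_2] = 2.32 / 0.2551 = 9.094473
Step 3: E[X|A_3] = 2.92 / 0.1531 = 19.072502
Step 4: E[X|A_4] = 6.59 / 0.1837 = 35.873707
Step 5: E[X|A_5] = 0.84 / 0.2193 = 3.830369
Verification: E[X] = sum E[X*1_A_i] = 7.03 + 2.32 + 2.92 + 6.59 + 0.84 = 19.7


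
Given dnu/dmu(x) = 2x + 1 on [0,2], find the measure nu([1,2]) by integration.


nu(A) = integral_A (dnu/dmu) dmu = integral_1^2 (2x + 1) dx
Step 1: Antiderivative F(x) = (2/2)x^2 + 1x
Step 2: F(2) = (2/2)*2^2 + 1*2 = 4 + 2 = 6
Step 3: F(1) = (2/2)*1^2 + 1*1 = 1 + 1 = 2
Step 4: nu([1,2]) = F(2) - F(1) = 6 - 2 = 4


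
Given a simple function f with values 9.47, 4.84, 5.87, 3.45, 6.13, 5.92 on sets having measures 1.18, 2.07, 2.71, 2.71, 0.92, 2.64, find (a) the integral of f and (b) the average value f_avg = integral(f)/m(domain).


Step 1: Integral = sum(value_i * measure_i)
= 9.47*1.18 + 4.84*2.07 + 5.87*2.71 + 3.45*2.71 + 6.13*0.92 + 5.92*2.64
= 11.1746 + 10.0188 + 15.9077 + 9.3495 + 5.6396 + 15.6288
= 67.719
Step 2: Total measure of domain = 1.18 + 2.07 + 2.71 + 2.71 + 0.92 + 2.64 = 12.23
Step 3: Average value = 67.719 / 12.23 = 5.537122


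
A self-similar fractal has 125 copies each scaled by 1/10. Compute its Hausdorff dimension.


For a self-similar set with N copies scaled by 1/r:
dim_H = log(N)/log(r) = log(125)/log(10)
= 4.828314/2.302585
= 2.09691


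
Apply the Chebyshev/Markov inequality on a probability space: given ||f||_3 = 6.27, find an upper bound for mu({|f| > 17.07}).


Chebyshev/Markov inequality: mu(|f| > eps) <= (||f||_p / eps)^p
Step 1: ||f||_3 / eps = 6.27 / 17.07 = 0.367311
Step 2: Raise to power p = 3:
  (0.367311)^3 = 0.049557
Step 3: Therefore mu(|f| > 17.07) <= 0.049557


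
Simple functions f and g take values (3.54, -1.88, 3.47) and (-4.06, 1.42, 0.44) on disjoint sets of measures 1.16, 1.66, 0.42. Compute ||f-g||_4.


Step 1: Compute differences f_i - g_i:
  3.54 - -4.06 = 7.6
  -1.88 - 1.42 = -3.3
  3.47 - 0.44 = 3.03
Step 2: Compute |diff|^4 * measure for each set:
  |7.6|^4 * 1.16 = 3336.2176 * 1.16 = 3870.012416
  |-3.3|^4 * 1.66 = 118.5921 * 1.66 = 196.862886
  |3.03|^4 * 0.42 = 84.288925 * 0.42 = 35.401348
Step 3: Sum = 4102.27665
Step 4: ||f-g||_4 = (4102.27665)^(1/4) = 8.003063


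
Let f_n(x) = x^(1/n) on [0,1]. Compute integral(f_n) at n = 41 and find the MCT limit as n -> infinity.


At n = 41: f_41(x) = x^(1/41).
Step 1: integral(x^(1/41), 0, 1) = [x^(1/41+1) / (1/41+1)] from 0 to 1
     = 1 / (1/41 + 1) = 1 / ((41+1)/41) = 41/(41+1)
     = 41/42 = 0.97619
Step 2: As n -> infinity, f_n(x) = x^(1/n) -> 1 for x in (0,1], and f_n is increasing in n.
By MCT, lim_n integral(f_n) = integral(lim_n f_n) = integral(1, 0, 1) = 1.
Step 3: Verify convergence: 41/42 = 0.97619 -> 1


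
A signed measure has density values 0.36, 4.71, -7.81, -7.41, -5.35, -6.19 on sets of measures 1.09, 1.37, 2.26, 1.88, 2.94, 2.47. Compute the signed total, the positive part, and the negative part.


Step 1: Compute signed measure on each set:
  Set 1: 0.36 * 1.09 = 0.3924
  Set 2: 4.71 * 1.37 = 6.4527
  Set 3: -7.81 * 2.26 = -17.6506
  Set 4: -7.41 * 1.88 = -13.9308
  Set 5: -5.35 * 2.94 = -15.729
  Set 6: -6.19 * 2.47 = -15.2893
Step 2: Total signed measure = (0.3924) + (6.4527) + (-17.6506) + (-13.9308) + (-15.729) + (-15.2893)
     = -55.7546
Step 3: Positive part mu+(X) = sum of positive contributions = 6.8451
Step 4: Negative part mu-(X) = |sum of negative contributions| = 62.5997


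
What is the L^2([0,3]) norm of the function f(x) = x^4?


Step 1: ||f||_2 = (integral_0^3 |x^4|^2 dx)^(1/2)
     = (integral_0^3 x^8 dx)^(1/2)
Step 2: integral_0^3 x^8 dx = [x^9/(9)] from 0 to 3 = 3^9/9
     = 19683/9 = 2187
Step 3: ||f||_2 = (2187)^(1/2) = 46.765372


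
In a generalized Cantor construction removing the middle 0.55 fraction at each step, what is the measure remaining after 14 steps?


Step 1: At each step, fraction remaining = 1 - 0.55 = 0.45
Step 2: After 14 steps, measure = (0.45)^14
Result = 1.396289e-05


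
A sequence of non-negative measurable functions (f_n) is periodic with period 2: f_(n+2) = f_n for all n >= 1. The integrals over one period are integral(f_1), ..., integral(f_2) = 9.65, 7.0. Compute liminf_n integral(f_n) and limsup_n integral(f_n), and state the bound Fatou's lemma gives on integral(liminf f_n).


The sequence (integral(f_n)) is periodic with period 2, repeating the values 9.65, 7.0 indefinitely.
Step 1: For a periodic sequence, every tail (a_m, a_(m+1), ...) contains all 2 period values infinitely often.
Step 2: Hence inf of every tail = min of the period values = min(9.65, 7.0) = 7.
        liminf_n integral(f_n) = sup over m of (inf of tail from m) = 7.
Step 3: Similarly sup of every tail = max of the period values = 9.65.
        limsup_n integral(f_n) = 9.65.
Step 4: Fatou's lemma: integral(liminf_n f_n) <= liminf_n integral(f_n) = 7.
        So the integral of the pointwise liminf is at most 7.


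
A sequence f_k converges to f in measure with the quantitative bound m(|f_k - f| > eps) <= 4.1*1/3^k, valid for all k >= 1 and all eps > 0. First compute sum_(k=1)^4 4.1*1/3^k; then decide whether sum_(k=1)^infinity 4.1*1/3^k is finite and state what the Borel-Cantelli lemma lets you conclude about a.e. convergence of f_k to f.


Step 1: List the terms 4.1*1/3^k for k = 1 to 4:
  k=1: 1.366667
  k=2: 0.455556
  k=3: 0.151852
  k=4: 0.050617
Step 2: Partial sum = 1.366667 + 0.455556 + 0.151852 + 0.050617
     = 2.024691
Step 3: The full series sum_(k>=1) 4.1*1/3^k converges (geometric series with ratio 1/3 < 1; a constant multiple of a convergent series converges).
Step 4: Fix eps > 0. Since sum_k m(|f_k - f| > eps) < infinity, the Borel-Cantelli lemma gives
        m(limsup_k {|f_k - f| > eps}) = 0, i.e. for a.e. x, |f_k(x) - f(x)| <= eps for all large k.
        Applying this with eps = 1/j for j = 1, 2, ... and intersecting the countably many full-measure sets,
        for a.e. x we get limsup_k |f_k(x) - f(x)| <= 1/j for every j, hence f_k -> f almost everywhere.
Conclusion: series converges; Borel-Cantelli yields f_k -> f a.e.


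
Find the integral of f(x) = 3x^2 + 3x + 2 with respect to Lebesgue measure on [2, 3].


The Lebesgue integral of a Riemann-integrable function agrees with the Riemann integral.
Antiderivative F(x) = (3/3)x^3 + (3/2)x^2 + 2x
F(3) = (3/3)*3^3 + (3/2)*3^2 + 2*3
     = (3/3)*27 + (3/2)*9 + 2*3
     = 27 + 13.5 + 6
     = 46.5
F(2) = 18
Integral = F(3) - F(2) = 46.5 - 18 = 28.5


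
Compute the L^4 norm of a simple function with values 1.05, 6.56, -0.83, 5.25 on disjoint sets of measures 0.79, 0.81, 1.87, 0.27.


Step 1: Compute |f_i|^4 for each value:
  |1.05|^4 = 1.215506
  |6.56|^4 = 1851.890729
  |-0.83|^4 = 0.474583
  |5.25|^4 = 759.691406
Step 2: Multiply by measures and sum:
  1.215506 * 0.79 = 0.96025
  1851.890729 * 0.81 = 1500.03149
  0.474583 * 1.87 = 0.887471
  759.691406 * 0.27 = 205.11668
Sum = 0.96025 + 1500.03149 + 0.887471 + 205.11668 = 1706.995891
Step 3: Take the p-th root:
||f||_4 = (1706.995891)^(1/4) = 6.427737


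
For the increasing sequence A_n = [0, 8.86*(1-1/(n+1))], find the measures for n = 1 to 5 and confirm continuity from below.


By continuity of measure from below: if A_n increases to A, then m(A_n) -> m(A).
Here A = [0, 8.86], so m(A) = 8.86
Step 1: a_1 = 8.86*(1 - 1/2) = 4.43, m(A_1) = 4.43
Step 2: a_2 = 8.86*(1 - 1/3) = 5.9067, m(A_2) = 5.9067
Step 3: a_3 = 8.86*(1 - 1/4) = 6.645, m(A_3) = 6.645
Step 4: a_4 = 8.86*(1 - 1/5) = 7.088, m(A_4) = 7.088
Step 5: a_5 = 8.86*(1 - 1/6) = 7.3833, m(A_5) = 7.3833
Limit: m(A_n) -> m([0,8.86]) = 8.86


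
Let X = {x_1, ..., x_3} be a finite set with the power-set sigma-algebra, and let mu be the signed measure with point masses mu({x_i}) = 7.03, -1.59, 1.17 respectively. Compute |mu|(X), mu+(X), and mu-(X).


Step 1: Every measurable set is a union of atoms (the cells / points), so a Hahn decomposition is
  obtained by grouping atoms by sign: P = union of atoms with mu > 0, N = union of the remaining atoms.
  Atoms in P (indices): 1, 3;  atoms in N (indices): 2
  Positive values: 7.03, 1.17
  Negative values: -1.59
Step 2: mu+(X) = mu(P) = sum of positive atom values = 8.2
Step 3: mu-(X) = -mu(N) = sum of |negative atom values| = 1.59
Step 4: |mu|(X) = mu+(X) + mu-(X) = 8.2 + 1.59 = 9.79


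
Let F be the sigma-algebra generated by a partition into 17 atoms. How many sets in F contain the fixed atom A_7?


Each element of F is a union of some subset S of the 17 atoms.
The element contains A_7 iff A_7 is in S.
So we count subsets S of {A_1,...,A_17} with A_7 in S: choose freely among the other 16 atoms.
Count = 2^(17-1) = 2^16 = 65536.


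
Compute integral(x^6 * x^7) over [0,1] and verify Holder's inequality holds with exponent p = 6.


Step 1: Exact integral of f*g = integral(x^13, 0, 1) = 1/14
     = 0.071429
Step 2: Holder bound with p=6, q=1.2:
  ||f||_p = (integral x^36 dx)^(1/6) = (1/37)^(1/6) = 0.547814
  ||g||_q = (integral x^8.4 dx)^(1/1.2) = (1/9.4)^(1/1.2) = 0.154547
Step 3: Holder bound = ||f||_p * ||g||_q = 0.547814 * 0.154547 = 0.084663
Verification: 0.071429 <= 0.084663 (Holder holds)


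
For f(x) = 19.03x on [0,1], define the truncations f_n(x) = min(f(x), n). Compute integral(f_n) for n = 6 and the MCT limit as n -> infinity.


f(x) = 19.03x on [0,1]; f_n(x) = min(19.03x, n). At n = 6:
Step 1: f(x) reaches 6 at x = 6/19.03 = 0.315292
Step 2: integral(f_6) = integral(19.03x, 0, 0.315292) + integral(6, 0.315292, 1)
       = 19.03*0.315292^2/2 + 6*(1 - 0.315292)
       = 0.945875 + 4.10825
       = 5.054125
Step 3: As n -> infinity, f_n increases to f, so by MCT integral(f_n) -> integral(f) = 19.03/2 = 9.515.
Convergence: integral(f_6) = 5.054125 -> 9.515 as n -> infinity


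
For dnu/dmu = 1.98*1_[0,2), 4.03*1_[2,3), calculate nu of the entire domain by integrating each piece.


Integrate each piece of the Radon-Nikodym derivative:
Step 1: integral_0^2 1.98 dx = 1.98*(2-0) = 1.98*2 = 3.96
Step 2: integral_2^3 4.03 dx = 4.03*(3-2) = 4.03*1 = 4.03
Total: 3.96 + 4.03 = 7.99


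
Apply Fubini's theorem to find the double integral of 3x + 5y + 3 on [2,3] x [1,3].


By Fubini, integrate in x first, then y.
Step 1: Fix y, integrate over x in [2,3]:
  integral(3x + 5y + 3, x=2..3)
  = 3*(3^2 - 2^2)/2 + (5y + 3)*(3 - 2)
  = 7.5 + (5y + 3)*1
  = 7.5 + 5y + 3
  = 10.5 + 5y
Step 2: Integrate over y in [1,3]:
  integral(10.5 + 5y, y=1..3)
  = 10.5*2 + 5*(3^2 - 1^2)/2
  = 21 + 20
  = 41


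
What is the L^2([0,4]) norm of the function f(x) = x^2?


Step 1: ||f||_2 = (integral_0^4 |x^2|^2 dx)^(1/2)
     = (integral_0^4 x^4 dx)^(1/2)
Step 2: integral_0^4 x^4 dx = [x^5/(5)] from 0 to 4 = 4^5/5
     = 1024/5 = 204.8
Step 3: ||f||_2 = (204.8)^(1/2) = 14.310835


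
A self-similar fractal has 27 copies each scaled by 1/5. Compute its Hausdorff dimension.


For a self-similar set with N copies scaled by 1/r:
dim_H = log(N)/log(r) = log(27)/log(5)
= 3.295837/1.609438
= 2.047819


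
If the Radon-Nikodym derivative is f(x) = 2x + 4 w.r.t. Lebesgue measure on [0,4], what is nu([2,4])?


nu(A) = integral_A (dnu/dmu) dmu = integral_2^4 (2x + 4) dx
Step 1: Antiderivative F(x) = (2/2)x^2 + 4x
Step 2: F(4) = (2/2)*4^2 + 4*4 = 16 + 16 = 32
Step 3: F(2) = (2/2)*2^2 + 4*2 = 4 + 8 = 12
Step 4: nu([2,4]) = F(4) - F(2) = 32 - 12 = 20


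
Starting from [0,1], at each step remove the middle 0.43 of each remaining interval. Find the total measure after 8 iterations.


Step 1: At each step, fraction remaining = 1 - 0.43 = 0.57
Step 2: After 8 steps, measure = (0.57)^8
Result = 0.011143


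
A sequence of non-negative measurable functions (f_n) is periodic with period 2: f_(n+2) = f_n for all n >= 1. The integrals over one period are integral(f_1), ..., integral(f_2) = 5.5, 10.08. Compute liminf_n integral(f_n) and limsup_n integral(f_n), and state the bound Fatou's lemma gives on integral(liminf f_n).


The sequence (integral(f_n)) is periodic with period 2, repeating the values 5.5, 10.08 indefinitely.
Step 1: For a periodic sequence, every tail (a_m, a_(m+1), ...) contains all 2 period values infinitely often.
Step 2: Hence inf of every tail = min of the period values = min(5.5, 10.08) = 5.5.
        liminf_n integral(f_n) = sup over m of (inf of tail from m) = 5.5.
Step 3: Similarly sup of every tail = max of the period values = 10.08.
        limsup_n integral(f_n) = 10.08.
Step 4: Fatou's lemma: integral(liminf_n f_n) <= liminf_n integral(f_n) = 5.5.
        So the integral of the pointwise liminf is at most 5.5.


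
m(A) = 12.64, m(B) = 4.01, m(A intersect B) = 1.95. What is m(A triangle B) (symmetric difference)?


m(A Delta B) = m(A) + m(B) - 2*m(A n B)
= 12.64 + 4.01 - 2*1.95
= 12.64 + 4.01 - 3.9
= 12.75


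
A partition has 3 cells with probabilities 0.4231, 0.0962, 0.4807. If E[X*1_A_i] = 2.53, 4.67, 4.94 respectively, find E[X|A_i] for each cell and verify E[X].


For each cell A_i: E[X|A_i] = E[X*1_A_i] / P(A_i)
Step 1: E[X|A_1] = 2.53 / 0.4231 = 5.979674
Step 2: E[X|A_2] = 4.67 / 0.0962 = 48.544699
Step 3: E[X|A_3] = 4.94 / 0.4807 = 10.27668
Verification: E[X] = sum E[X*1_A_i] = 2.53 + 4.67 + 4.94 = 12.14


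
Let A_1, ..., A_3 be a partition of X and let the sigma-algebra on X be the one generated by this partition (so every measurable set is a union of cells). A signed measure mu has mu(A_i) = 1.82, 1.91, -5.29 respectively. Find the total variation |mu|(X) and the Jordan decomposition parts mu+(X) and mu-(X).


Step 1: Every measurable set is a union of atoms (the cells / points), so a Hahn decomposition is
  obtained by grouping atoms by sign: P = union of atoms with mu > 0, N = union of the remaining atoms.
  Atoms in P (indices): 1, 2;  atoms in N (indices): 3
  Positive values: 1.82, 1.91
  Negative values: -5.29
Step 2: mu+(X) = mu(P) = sum of positive atom values = 3.73
Step 3: mu-(X) = -mu(N) = sum of |negative atom values| = 5.29
Step 4: |mu|(X) = mu+(X) + mu-(X) = 3.73 + 5.29 = 9.02


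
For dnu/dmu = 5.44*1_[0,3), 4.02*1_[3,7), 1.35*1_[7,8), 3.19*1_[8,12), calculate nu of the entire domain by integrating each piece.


Integrate each piece of the Radon-Nikodym derivative:
Step 1: integral_0^3 5.44 dx = 5.44*(3-0) = 5.44*3 = 16.32
Step 2: integral_3^7 4.02 dx = 4.02*(7-3) = 4.02*4 = 16.08
Step 3: integral_7^8 1.35 dx = 1.35*(8-7) = 1.35*1 = 1.35
Step 4: integral_8^12 3.19 dx = 3.19*(12-8) = 3.19*4 = 12.76
Total: 16.32 + 16.08 + 1.35 + 12.76 = 46.51


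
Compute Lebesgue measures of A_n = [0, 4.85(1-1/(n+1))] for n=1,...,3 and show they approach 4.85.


By continuity of measure from below: if A_n increases to A, then m(A_n) -> m(A).
Here A = [0, 4.85], so m(A) = 4.85
Step 1: a_1 = 4.85*(1 - 1/2) = 2.425, m(A_1) = 2.425
Step 2: a_2 = 4.85*(1 - 1/3) = 3.2333, m(A_2) = 3.2333
Step 3: a_3 = 4.85*(1 - 1/4) = 3.6375, m(A_3) = 3.6375
Limit: m(A_n) -> m([0,4.85]) = 4.85


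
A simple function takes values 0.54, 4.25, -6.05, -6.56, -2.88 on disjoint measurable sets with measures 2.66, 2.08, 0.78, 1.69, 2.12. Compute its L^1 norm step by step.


Step 1: Compute |f_i|^1 for each value:
  |0.54|^1 = 0.54
  |4.25|^1 = 4.25
  |-6.05|^1 = 6.05
  |-6.56|^1 = 6.56
  |-2.88|^1 = 2.88
Step 2: Multiply by measures and sum:
  0.54 * 2.66 = 1.4364
  4.25 * 2.08 = 8.84
  6.05 * 0.78 = 4.719
  6.56 * 1.69 = 11.0864
  2.88 * 2.12 = 6.1056
Sum = 1.4364 + 8.84 + 4.719 + 11.0864 + 6.1056 = 32.1874
Step 3: Take the p-th root:
||f||_1 = (32.1874)^(1/1) = 32.1874


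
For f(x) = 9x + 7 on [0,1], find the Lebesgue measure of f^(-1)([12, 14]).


f^(-1)([12, 14]) = {x : 12 <= 9x + 7 <= 14}
Solving: (12 - 7)/9 <= x <= (14 - 7)/9
= [0.555556, 0.777778]
Intersecting with [0,1]: [0.555556, 0.777778]
Measure = 0.777778 - 0.555556 = 0.222222


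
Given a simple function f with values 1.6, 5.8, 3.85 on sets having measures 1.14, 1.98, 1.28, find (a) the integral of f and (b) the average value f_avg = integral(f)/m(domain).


Step 1: Integral = sum(value_i * measure_i)
= 1.6*1.14 + 5.8*1.98 + 3.85*1.28
= 1.824 + 11.484 + 4.928
= 18.236
Step 2: Total measure of domain = 1.14 + 1.98 + 1.28 = 4.4
Step 3: Average value = 18.236 / 4.4 = 4.144545


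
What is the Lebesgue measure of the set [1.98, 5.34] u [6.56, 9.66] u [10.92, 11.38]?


For pairwise disjoint intervals, m(union) = sum of lengths.
= (5.34 - 1.98) + (9.66 - 6.56) + (11.38 - 10.92)
= 3.36 + 3.1 + 0.46
= 6.92


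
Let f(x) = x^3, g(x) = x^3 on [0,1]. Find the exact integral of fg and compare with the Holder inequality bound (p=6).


Step 1: Exact integral of f*g = integral(x^6, 0, 1) = 1/7
     = 0.142857
Step 2: Holder bound with p=6, q=1.2:
  ||f||_p = (integral x^18 dx)^(1/6) = (1/19)^(1/6) = 0.612173
  ||g||_q = (integral x^3.6 dx)^(1/1.2) = (1/4.6)^(1/1.2) = 0.280351
Step 3: Holder bound = ||f||_p * ||g||_q = 0.612173 * 0.280351 = 0.171623
Verification: 0.142857 <= 0.171623 (Holder holds)


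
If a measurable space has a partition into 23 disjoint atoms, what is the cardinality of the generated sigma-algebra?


Each element of the sigma-algebra is a union of some subset of the 23 atoms.
The number of such subsets is 2^23 = 8388608.


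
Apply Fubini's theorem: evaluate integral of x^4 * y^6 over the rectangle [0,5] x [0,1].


By Fubini's theorem, the double integral factors as a product of single integrals:
Step 1: integral_0^5 x^4 dx = [x^5/5] from 0 to 5
     = 5^5/5 = 625
Step 2: integral_0^1 y^6 dy = [y^7/7] from 0 to 1
     = 1^7/7 = 0.142857
Step 3: Double integral = 625 * 0.142857 = 89.285714


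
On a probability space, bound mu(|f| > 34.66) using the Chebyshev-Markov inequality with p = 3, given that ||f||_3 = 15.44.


Chebyshev/Markov inequality: mu(|f| > eps) <= (||f||_p / eps)^p
Step 1: ||f||_3 / eps = 15.44 / 34.66 = 0.44547
Step 2: Raise to power p = 3:
  (0.44547)^3 = 0.088401
Step 3: Therefore mu(|f| > 34.66) <= 0.088401


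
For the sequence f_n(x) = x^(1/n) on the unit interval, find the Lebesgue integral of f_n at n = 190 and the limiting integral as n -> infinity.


At n = 190: f_190(x) = x^(1/190).
Step 1: integral(x^(1/190), 0, 1) = [x^(1/190+1) / (1/190+1)] from 0 to 1
     = 1 / (1/190 + 1) = 1 / ((190+1)/190) = 190/(190+1)
     = 190/191 = 0.994764
Step 2: As n -> infinity, f_n(x) = x^(1/n) -> 1 for x in (0,1], and f_n is increasing in n.
By MCT, lim_n integral(f_n) = integral(lim_n f_n) = integral(1, 0, 1) = 1.
Step 3: Verify convergence: 190/191 = 0.994764 -> 1


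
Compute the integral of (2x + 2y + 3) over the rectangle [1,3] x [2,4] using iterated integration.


By Fubini, integrate in x first, then y.
Step 1: Fix y, integrate over x in [1,3]:
  integral(2x + 2y + 3, x=1..3)
  = 2*(3^2 - 1^2)/2 + (2y + 3)*(3 - 1)
  = 8 + (2y + 3)*2
  = 8 + 4y + 6
  = 14 + 4y
Step 2: Integrate over y in [2,4]:
  integral(14 + 4y, y=2..4)
  = 14*2 + 4*(4^2 - 2^2)/2
  = 28 + 24
  = 52


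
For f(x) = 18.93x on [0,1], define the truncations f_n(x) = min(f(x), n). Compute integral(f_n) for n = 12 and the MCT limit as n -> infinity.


f(x) = 18.93x on [0,1]; f_n(x) = min(18.93x, n). At n = 12:
Step 1: f(x) reaches 12 at x = 12/18.93 = 0.633914
Step 2: integral(f_12) = integral(18.93x, 0, 0.633914) + integral(12, 0.633914, 1)
       = 18.93*0.633914^2/2 + 12*(1 - 0.633914)
       = 3.803487 + 4.393027
       = 8.196513
Step 3: As n -> infinity, f_n increases to f, so by MCT integral(f_n) -> integral(f) = 18.93/2 = 9.465.
Convergence: integral(f_12) = 8.196513 -> 9.465 as n -> infinity


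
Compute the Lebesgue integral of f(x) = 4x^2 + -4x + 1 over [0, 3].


The Lebesgue integral of a Riemann-integrable function agrees with the Riemann integral.
Antiderivative F(x) = (4/3)x^3 + (-4/2)x^2 + 1x
F(3) = (4/3)*3^3 + (-4/2)*3^2 + 1*3
     = (4/3)*27 + (-4/2)*9 + 1*3
     = 36 + -18 + 3
     = 21
F(0) = 0.0
Integral = F(3) - F(0) = 21 - 0.0 = 21


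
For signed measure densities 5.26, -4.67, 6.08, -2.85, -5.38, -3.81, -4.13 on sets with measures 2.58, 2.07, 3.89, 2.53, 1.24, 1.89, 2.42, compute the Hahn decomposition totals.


Step 1: Compute signed measure on each set:
  Set 1: 5.26 * 2.58 = 13.5708
  Set 2: -4.67 * 2.07 = -9.6669
  Set 3: 6.08 * 3.89 = 23.6512
  Set 4: -2.85 * 2.53 = -7.2105
  Set 5: -5.38 * 1.24 = -6.6712
  Set 6: -3.81 * 1.89 = -7.2009
  Set 7: -4.13 * 2.42 = -9.9946
Step 2: Total signed measure = (13.5708) + (-9.6669) + (23.6512) + (-7.2105) + (-6.6712) + (-7.2009) + (-9.9946)
     = -3.5221
Step 3: Positive part mu+(X) = sum of positive contributions = 37.222
Step 4: Negative part mu-(X) = |sum of negative contributions| = 40.7441


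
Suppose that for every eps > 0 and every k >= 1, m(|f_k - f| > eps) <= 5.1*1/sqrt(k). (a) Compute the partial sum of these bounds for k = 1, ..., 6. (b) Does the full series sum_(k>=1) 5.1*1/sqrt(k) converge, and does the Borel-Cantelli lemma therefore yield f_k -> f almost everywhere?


Step 1: List the terms 5.1*1/sqrt(k) for k = 1 to 6:
  k=1: 5.1
  k=2: 3.606245
  k=3: 2.944486
  k=4: 2.55
  k=5: 2.280789
  k=6: 2.082066
Step 2: Partial sum = 5.1 + 3.606245 + 2.944486 + 2.55 + 2.280789 + 2.082066
     = 18.563587
Step 3: The full series sum_(k>=1) 5.1*1/sqrt(k) diverges (p-series with p = 1/2 <= 1; a nonzero constant multiple of a divergent series diverges).
Step 4: The (first) Borel-Cantelli lemma requires a summable sequence of measures, so it does not apply here;
        from this bound alone no conclusion about a.e. convergence can be drawn (convergence in measure still
        gives an a.e.-convergent subsequence, but not a.e. convergence of the whole sequence).
Conclusion: series diverges; Borel-Cantelli is inconclusive about a.e. convergence of f_k.


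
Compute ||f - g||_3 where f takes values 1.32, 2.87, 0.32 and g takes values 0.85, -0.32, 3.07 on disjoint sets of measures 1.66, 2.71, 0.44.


Step 1: Compute differences f_i - g_i:
  1.32 - 0.85 = 0.47
  2.87 - -0.32 = 3.19
  0.32 - 3.07 = -2.75
Step 2: Compute |diff|^3 * measure for each set:
  |0.47|^3 * 1.66 = 0.103823 * 1.66 = 0.172346
  |3.19|^3 * 2.71 = 32.461759 * 2.71 = 87.971367
  |-2.75|^3 * 0.44 = 20.796875 * 0.44 = 9.150625
Step 3: Sum = 97.294338
Step 4: ||f-g||_3 = (97.294338)^(1/3) = 4.599344


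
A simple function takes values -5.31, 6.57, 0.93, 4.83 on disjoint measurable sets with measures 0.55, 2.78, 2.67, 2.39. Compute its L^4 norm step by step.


Step 1: Compute |f_i|^4 for each value:
  |-5.31|^4 = 795.020055
  |6.57|^4 = 1863.208592
  |0.93|^4 = 0.748052
  |4.83|^4 = 544.237575
Step 2: Multiply by measures and sum:
  795.020055 * 0.55 = 437.26103
  1863.208592 * 2.78 = 5179.719886
  0.748052 * 2.67 = 1.997299
  544.237575 * 2.39 = 1300.727805
Sum = 437.26103 + 5179.719886 + 1.997299 + 1300.727805 = 6919.70602
Step 3: Take the p-th root:
||f||_4 = (6919.70602)^(1/4) = 9.120569


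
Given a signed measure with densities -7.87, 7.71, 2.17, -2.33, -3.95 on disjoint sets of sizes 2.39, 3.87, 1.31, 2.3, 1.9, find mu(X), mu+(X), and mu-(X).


Step 1: Compute signed measure on each set:
  Set 1: -7.87 * 2.39 = -18.8093
  Set 2: 7.71 * 3.87 = 29.8377
  Set 3: 2.17 * 1.31 = 2.8427
  Set 4: -2.33 * 2.3 = -5.359
  Set 5: -3.95 * 1.9 = -7.505
Step 2: Total signed measure = (-18.8093) + (29.8377) + (2.8427) + (-5.359) + (-7.505)
     = 1.0071
Step 3: Positive part mu+(X) = sum of positive contributions = 32.6804
Step 4: Negative part mu-(X) = |sum of negative contributions| = 31.6733


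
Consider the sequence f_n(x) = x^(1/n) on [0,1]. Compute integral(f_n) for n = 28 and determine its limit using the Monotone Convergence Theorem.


At n = 28: f_28(x) = x^(1/28).
Step 1: integral(x^(1/28), 0, 1) = [x^(1/28+1) / (1/28+1)] from 0 to 1
     = 1 / (1/28 + 1) = 1 / ((28+1)/28) = 28/(28+1)
     = 28/29 = 0.965517
Step 2: As n -> infinity, f_n(x) = x^(1/n) -> 1 for x in (0,1], and f_n is increasing in n.
By MCT, lim_n integral(f_n) = integral(lim_n f_n) = integral(1, 0, 1) = 1.
Step 3: Verify convergence: 28/29 = 0.965517 -> 1


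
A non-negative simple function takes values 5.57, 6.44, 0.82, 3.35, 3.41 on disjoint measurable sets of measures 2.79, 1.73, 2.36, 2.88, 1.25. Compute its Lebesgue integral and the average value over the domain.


Step 1: Integral = sum(value_i * measure_i)
= 5.57*2.79 + 6.44*1.73 + 0.82*2.36 + 3.35*2.88 + 3.41*1.25
= 15.5403 + 11.1412 + 1.9352 + 9.648 + 4.2625
= 42.5272
Step 2: Total measure of domain = 2.79 + 1.73 + 2.36 + 2.88 + 1.25 = 11.01
Step 3: Average value = 42.5272 / 11.01 = 3.862598


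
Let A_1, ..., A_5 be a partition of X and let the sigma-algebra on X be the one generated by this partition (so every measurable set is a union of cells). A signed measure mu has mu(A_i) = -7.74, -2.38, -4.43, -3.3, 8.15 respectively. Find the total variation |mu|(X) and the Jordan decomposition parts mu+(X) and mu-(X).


Step 1: Every measurable set is a union of atoms (the cells / points), so a Hahn decomposition is
  obtained by grouping atoms by sign: P = union of atoms with mu > 0, N = union of the remaining atoms.
  Atoms in P (indices): 5;  atoms in N (indices): 1, 2, 3, 4
  Positive values: 8.15
  Negative values: -7.74, -2.38, -4.43, -3.3
Step 2: mu+(X) = mu(P) = sum of positive atom values = 8.15
Step 3: mu-(X) = -mu(N) = sum of |negative atom values| = 17.85
Step 4: |mu|(X) = mu+(X) + mu-(X) = 8.15 + 17.85 = 26


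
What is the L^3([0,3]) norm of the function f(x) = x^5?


Step 1: ||f||_3 = (integral_0^3 |x^5|^3 dx)^(1/3)
     = (integral_0^3 x^15 dx)^(1/3)
Step 2: integral_0^3 x^15 dx = [x^16/(16)] from 0 to 3 = 3^16/16
     = 43046721/16 = 2.690420e+06
Step 3: ||f||_3 = (2.690420e+06)^(1/3) = 139.08278


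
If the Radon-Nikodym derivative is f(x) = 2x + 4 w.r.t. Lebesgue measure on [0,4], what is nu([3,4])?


nu(A) = integral_A (dnu/dmu) dmu = integral_3^4 (2x + 4) dx
Step 1: Antiderivative F(x) = (2/2)x^2 + 4x
Step 2: F(4) = (2/2)*4^2 + 4*4 = 16 + 16 = 32
Step 3: F(3) = (2/2)*3^2 + 4*3 = 9 + 12 = 21
Step 4: nu([3,4]) = F(4) - F(3) = 32 - 21 = 11


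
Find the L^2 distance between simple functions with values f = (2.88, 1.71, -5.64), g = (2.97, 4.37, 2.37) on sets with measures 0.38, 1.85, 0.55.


Step 1: Compute differences f_i - g_i:
  2.88 - 2.97 = -0.09
  1.71 - 4.37 = -2.66
  -5.64 - 2.37 = -8.01
Step 2: Compute |diff|^2 * measure for each set:
  |-0.09|^2 * 0.38 = 0.0081 * 0.38 = 0.003078
  |-2.66|^2 * 1.85 = 7.0756 * 1.85 = 13.08986
  |-8.01|^2 * 0.55 = 64.1601 * 0.55 = 35.288055
Step 3: Sum = 48.380993
Step 4: ||f-g||_2 = (48.380993)^(1/2) = 6.955645


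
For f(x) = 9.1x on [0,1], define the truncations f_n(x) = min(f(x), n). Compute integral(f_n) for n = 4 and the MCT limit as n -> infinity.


f(x) = 9.1x on [0,1]; f_n(x) = min(9.1x, n). At n = 4:
Step 1: f(x) reaches 4 at x = 4/9.1 = 0.43956
Step 2: integral(f_4) = integral(9.1x, 0, 0.43956) + integral(4, 0.43956, 1)
       = 9.1*0.43956^2/2 + 4*(1 - 0.43956)
       = 0.879121 + 2.241758
       = 3.120879
Step 3: As n -> infinity, f_n increases to f, so by MCT integral(f_n) -> integral(f) = 9.1/2 = 4.55.
Convergence: integral(f_4) = 3.120879 -> 4.55 as n -> infinity


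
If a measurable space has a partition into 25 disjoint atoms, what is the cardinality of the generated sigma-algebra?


Each element of the sigma-algebra is a union of some subset of the 25 atoms.
The number of such subsets is 2^25 = 33554432.


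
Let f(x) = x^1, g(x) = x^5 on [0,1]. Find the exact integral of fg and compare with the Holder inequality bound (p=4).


Step 1: Exact integral of f*g = integral(x^6, 0, 1) = 1/7
     = 0.142857
Step 2: Holder bound with p=4, q=1.333333:
  ||f||_p = (integral x^4 dx)^(1/4) = (1/5)^(1/4) = 0.66874
  ||g||_q = (integral x^6.666667 dx)^(1/1.333333) = (1/7.666667)^(1/1.333333) = 0.217043
Step 3: Holder bound = ||f||_p * ||g||_q = 0.66874 * 0.217043 = 0.145145
Verification: 0.142857 <= 0.145145 (Holder holds)


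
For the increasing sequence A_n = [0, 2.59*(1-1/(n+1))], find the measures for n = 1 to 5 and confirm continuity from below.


By continuity of measure from below: if A_n increases to A, then m(A_n) -> m(A).
Here A = [0, 2.59], so m(A) = 2.59
Step 1: a_1 = 2.59*(1 - 1/2) = 1.295, m(A_1) = 1.295
Step 2: a_2 = 2.59*(1 - 1/3) = 1.7267, m(A_2) = 1.7267
Step 3: a_3 = 2.59*(1 - 1/4) = 1.9425, m(A_3) = 1.9425
Step 4: a_4 = 2.59*(1 - 1/5) = 2.072, m(A_4) = 2.072
Step 5: a_5 = 2.59*(1 - 1/6) = 2.1583, m(A_5) = 2.1583
Limit: m(A_n) -> m([0,2.59]) = 2.59
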